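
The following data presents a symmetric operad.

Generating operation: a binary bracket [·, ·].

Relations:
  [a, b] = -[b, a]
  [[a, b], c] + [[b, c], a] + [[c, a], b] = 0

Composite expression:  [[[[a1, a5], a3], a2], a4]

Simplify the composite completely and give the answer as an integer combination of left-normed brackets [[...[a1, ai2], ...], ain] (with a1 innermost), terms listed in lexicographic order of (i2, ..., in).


A multilinear Lie element is pinned by a1-initial words (a1 innermost).
Composite bracket: [[[[a1, a5], a3], a2], a4]
The bracket unfolds into 16 signed words via [a, b] = ab - ba (2^4 = 16).
Collect the words opening with a1:
  from a1a5a3a2a4, sign +1: term +[[[[a1, a5], a3], a2], a4]

[[[[a1, a5], a3], a2], a4]


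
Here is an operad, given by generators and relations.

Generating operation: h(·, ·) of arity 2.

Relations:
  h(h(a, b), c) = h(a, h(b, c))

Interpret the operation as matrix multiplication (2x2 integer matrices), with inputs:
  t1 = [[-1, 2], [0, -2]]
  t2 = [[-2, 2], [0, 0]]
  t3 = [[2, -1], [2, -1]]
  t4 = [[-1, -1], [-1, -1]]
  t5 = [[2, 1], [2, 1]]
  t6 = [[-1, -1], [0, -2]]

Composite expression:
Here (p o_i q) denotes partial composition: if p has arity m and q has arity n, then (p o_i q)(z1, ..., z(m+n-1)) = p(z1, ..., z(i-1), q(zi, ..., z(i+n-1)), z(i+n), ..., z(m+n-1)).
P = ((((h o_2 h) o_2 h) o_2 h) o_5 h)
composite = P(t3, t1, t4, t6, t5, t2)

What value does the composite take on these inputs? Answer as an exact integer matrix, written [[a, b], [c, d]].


[[-64, 64], [-64, 64]]

h(t1, t4) = [[-1, -1], [2, 2]]
h(h(t1, t4), t6) = [[1, 3], [-2, -6]]
h(t5, t2) = [[-4, 4], [-4, 4]]
h(h(h(t1, t4), t6), h(t5, t2)) = [[-16, 16], [32, -32]]
h(t3, h(h(h(t1, t4), t6), h(t5, t2))) = [[-64, 64], [-64, 64]]


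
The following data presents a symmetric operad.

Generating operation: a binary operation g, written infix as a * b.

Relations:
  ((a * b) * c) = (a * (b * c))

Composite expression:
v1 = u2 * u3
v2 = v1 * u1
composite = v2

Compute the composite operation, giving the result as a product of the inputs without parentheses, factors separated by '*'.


u2 * u3 * u1

The g-tree's shape is irrelevant; the u-reading-order decides.
(u2 * u3) unparenthesizes to u2 * u3
((u2 * u3) * u1) unparenthesizes to u2 * u3 * u1


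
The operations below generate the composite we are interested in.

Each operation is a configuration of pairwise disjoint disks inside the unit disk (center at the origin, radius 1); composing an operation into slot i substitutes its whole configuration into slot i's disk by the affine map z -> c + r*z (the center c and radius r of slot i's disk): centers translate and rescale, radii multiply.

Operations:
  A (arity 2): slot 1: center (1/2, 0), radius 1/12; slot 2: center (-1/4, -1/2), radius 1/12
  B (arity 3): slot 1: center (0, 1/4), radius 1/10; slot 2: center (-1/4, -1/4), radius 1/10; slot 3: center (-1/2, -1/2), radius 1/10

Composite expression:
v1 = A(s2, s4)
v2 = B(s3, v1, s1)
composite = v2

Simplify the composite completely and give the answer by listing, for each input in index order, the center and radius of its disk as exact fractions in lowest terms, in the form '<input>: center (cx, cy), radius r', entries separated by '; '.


Nesting under B composes maps z -> c + r*z down each s-path.
tracing s3 down its 1-map path: center (0, 1/4), radius 1/10
tracing s2 down its 2-map path: center (-1/5, -1/4), radius 1/120
tracing s4 down its 2-map path: center (-11/40, -3/10), radius 1/120
tracing s1 down its 1-map path: center (-1/2, -1/2), radius 1/10

s1: center (-1/2, -1/2), radius 1/10; s2: center (-1/5, -1/4), radius 1/120; s3: center (0, 1/4), radius 1/10; s4: center (-11/40, -3/10), radius 1/120


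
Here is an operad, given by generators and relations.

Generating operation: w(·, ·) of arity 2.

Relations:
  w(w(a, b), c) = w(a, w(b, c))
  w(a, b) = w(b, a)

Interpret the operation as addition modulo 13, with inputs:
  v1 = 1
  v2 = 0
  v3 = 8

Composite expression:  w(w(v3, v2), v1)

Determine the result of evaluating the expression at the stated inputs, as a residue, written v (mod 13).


w(v3, v2) = 8
w(w(v3, v2), v1) = 9

9 (mod 13)


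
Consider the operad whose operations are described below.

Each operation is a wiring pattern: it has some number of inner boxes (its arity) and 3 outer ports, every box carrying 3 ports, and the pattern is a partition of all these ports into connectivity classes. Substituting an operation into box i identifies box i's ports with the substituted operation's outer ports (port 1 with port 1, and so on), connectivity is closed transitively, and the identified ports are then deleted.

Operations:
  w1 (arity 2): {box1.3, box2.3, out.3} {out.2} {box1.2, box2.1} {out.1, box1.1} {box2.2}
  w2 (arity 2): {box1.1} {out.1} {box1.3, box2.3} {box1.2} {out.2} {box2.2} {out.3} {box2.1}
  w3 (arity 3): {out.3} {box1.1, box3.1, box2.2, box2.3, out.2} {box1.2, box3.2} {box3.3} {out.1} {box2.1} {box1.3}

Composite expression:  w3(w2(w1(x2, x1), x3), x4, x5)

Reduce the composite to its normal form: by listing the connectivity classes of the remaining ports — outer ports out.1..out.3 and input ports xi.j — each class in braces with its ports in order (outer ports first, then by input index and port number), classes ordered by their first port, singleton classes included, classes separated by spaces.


{out.1} {out.2, x4.2, x4.3, x5.1} {out.3} {x1.1, x2.2} {x1.2} {x1.3, x2.3, x3.3} {x2.1} {x3.1} {x3.2} {x4.1} {x5.2} {x5.3}

Treat the ports identified at w3 as solder joints: merge, then drop.
after w1, the pattern on (x2, x1) reads {out.1, x2.1} {out.2} {out.3, x1.3, x2.3} {x1.1, x2.2} {x1.2} (out.j = its outer ports)
after w2, the pattern on (x2, x1, x3) reads {out.1} {out.2} {out.3} {x1.1, x2.2} {x1.2} {x1.3, x2.3, x3.3} {x2.1} {x3.1} {x3.2} (out.j = its outer ports)
after w3, the pattern on (x2, x1, x3, x4, x5) reads {out.1} {out.2, x4.2, x4.3, x5.1} {out.3} {x1.1, x2.2} {x1.2} {x1.3, x2.3, x3.3} {x2.1} {x3.1} {x3.2} {x4.1} {x5.2} {x5.3} (out.j = its outer ports)


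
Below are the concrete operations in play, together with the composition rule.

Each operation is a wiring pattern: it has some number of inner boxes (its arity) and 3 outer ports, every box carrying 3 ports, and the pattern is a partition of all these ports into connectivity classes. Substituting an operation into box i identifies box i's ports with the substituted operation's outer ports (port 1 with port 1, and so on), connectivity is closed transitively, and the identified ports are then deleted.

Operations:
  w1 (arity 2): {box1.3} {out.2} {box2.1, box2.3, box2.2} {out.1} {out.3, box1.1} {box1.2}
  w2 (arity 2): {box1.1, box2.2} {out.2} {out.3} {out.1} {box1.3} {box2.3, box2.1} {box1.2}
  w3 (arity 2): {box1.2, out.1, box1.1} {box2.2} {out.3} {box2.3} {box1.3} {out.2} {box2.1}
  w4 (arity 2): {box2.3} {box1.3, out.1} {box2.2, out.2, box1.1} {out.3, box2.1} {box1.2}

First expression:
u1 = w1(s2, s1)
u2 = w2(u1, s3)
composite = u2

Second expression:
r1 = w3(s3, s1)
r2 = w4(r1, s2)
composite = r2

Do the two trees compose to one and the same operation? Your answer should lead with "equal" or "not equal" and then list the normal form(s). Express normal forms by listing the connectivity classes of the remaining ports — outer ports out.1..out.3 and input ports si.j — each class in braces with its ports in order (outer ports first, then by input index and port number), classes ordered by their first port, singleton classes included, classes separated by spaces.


not equal: they reduce to {out.1} {out.2} {out.3} {s1.1, s1.2, s1.3} {s2.1} {s2.2} {s2.3} {s3.1, s3.3} {s3.2} and {out.1} {out.2, s2.2, s3.1, s3.2} {out.3, s2.1} {s1.1} {s1.2} {s1.3} {s2.3} {s3.3}

The first expression, normalized: {out.1} {out.2} {out.3} {s1.1, s1.2, s1.3} {s2.1} {s2.2} {s2.3} {s3.1, s3.3} {s3.2}
The second expression, normalized: {out.1} {out.2, s2.2, s3.1, s3.2} {out.3, s2.1} {s1.1} {s1.2} {s1.3} {s2.3} {s3.3}
Distinct normal forms: not equal.


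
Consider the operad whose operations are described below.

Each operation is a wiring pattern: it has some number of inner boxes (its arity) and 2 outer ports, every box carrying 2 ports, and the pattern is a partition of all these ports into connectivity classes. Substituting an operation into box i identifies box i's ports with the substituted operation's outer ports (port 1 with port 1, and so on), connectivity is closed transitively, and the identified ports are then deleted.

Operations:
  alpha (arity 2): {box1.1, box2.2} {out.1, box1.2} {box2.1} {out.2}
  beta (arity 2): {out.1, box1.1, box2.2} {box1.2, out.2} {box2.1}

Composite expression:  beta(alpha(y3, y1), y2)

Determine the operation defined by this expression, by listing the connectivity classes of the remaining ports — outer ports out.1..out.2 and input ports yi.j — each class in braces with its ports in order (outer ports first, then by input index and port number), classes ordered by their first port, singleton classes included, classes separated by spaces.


Substituting into beta glues patterns; closure does the rest.
stage alpha: inputs (y3, y1), connectivity {out.1, y3.2} {out.2} {y1.1} {y1.2, y3.1}, out.j its boundary
stage beta: inputs (y3, y1, y2), connectivity {out.1, y2.2, y3.2} {out.2} {y1.1} {y1.2, y3.1} {y2.1}, out.j its boundary

{out.1, y2.2, y3.2} {out.2} {y1.1} {y1.2, y3.1} {y2.1}


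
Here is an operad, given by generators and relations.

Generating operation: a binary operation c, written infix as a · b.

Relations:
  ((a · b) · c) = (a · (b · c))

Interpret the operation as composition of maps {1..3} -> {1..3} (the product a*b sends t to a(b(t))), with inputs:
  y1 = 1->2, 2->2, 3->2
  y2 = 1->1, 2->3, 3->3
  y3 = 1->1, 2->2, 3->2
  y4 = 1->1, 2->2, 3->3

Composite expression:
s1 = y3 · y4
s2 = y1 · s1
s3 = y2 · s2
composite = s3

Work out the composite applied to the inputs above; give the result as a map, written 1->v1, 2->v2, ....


1->3, 2->3, 3->3

(y3 · y4) = 1->1, 2->2, 3->2
(y1 · (y3 · y4)) = 1->2, 2->2, 3->2
(y2 · (y1 · (y3 · y4))) = 1->3, 2->3, 3->3


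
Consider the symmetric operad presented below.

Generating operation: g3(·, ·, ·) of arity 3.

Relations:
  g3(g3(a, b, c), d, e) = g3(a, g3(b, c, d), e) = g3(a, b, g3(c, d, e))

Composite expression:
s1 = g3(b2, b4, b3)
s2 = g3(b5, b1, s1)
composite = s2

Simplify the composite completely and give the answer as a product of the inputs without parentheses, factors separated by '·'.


All parenthesizations of g3 agree; list the b-inputs left to right.
g3(b2, b4, b3) linearizes to b2 · b4 · b3
g3(b5, b1, g3(b2, b4, b3)) linearizes to b5 · b1 · b2 · b4 · b3

b5 · b1 · b2 · b4 · b3


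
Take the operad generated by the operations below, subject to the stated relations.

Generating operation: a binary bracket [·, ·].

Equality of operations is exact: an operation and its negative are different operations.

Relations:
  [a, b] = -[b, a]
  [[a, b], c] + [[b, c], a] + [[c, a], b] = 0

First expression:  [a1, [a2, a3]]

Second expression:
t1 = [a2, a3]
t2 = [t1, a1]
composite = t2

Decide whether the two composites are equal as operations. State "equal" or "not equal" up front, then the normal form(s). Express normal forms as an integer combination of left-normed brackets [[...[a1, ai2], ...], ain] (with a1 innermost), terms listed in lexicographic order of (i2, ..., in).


not equal: they reduce to [[a1, a2], a3] - [[a1, a3], a2] and -[[a1, a2], a3] + [[a1, a3], a2]


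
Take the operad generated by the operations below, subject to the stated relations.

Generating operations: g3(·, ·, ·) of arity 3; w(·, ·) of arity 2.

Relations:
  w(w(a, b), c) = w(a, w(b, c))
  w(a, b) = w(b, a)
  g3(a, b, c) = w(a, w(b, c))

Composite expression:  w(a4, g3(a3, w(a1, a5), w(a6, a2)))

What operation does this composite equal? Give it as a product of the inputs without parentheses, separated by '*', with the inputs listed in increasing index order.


a1 * a2 * a3 * a4 * a5 * a6


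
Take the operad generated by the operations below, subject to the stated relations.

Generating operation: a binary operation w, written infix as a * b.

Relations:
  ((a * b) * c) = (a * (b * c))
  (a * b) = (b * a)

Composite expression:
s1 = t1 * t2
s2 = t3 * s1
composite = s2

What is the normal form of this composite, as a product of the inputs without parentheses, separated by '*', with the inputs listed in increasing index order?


t1 * t2 * t3

Both nesting and order wash out for w; what remains is which t's occur.
(t1 * t2) linearizes to t1 * t2
(t3 * (t1 * t2)) linearizes to t3 * t1 * t2
rearranged into index order: t1 * t2 * t3


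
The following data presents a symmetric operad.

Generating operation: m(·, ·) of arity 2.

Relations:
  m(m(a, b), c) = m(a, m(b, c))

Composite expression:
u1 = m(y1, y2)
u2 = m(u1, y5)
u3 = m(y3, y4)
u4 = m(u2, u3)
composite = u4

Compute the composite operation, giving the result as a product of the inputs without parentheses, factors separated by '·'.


Key point: m is associative — brackets drop, the y-order remains.
m(y1, y2) linearizes to y1 · y2
m(m(y1, y2), y5) linearizes to y1 · y2 · y5
m(y3, y4) linearizes to y3 · y4
m(m(m(y1, y2), y5), m(y3, y4)) linearizes to y1 · y2 · y5 · y3 · y4

y1 · y2 · y5 · y3 · y4


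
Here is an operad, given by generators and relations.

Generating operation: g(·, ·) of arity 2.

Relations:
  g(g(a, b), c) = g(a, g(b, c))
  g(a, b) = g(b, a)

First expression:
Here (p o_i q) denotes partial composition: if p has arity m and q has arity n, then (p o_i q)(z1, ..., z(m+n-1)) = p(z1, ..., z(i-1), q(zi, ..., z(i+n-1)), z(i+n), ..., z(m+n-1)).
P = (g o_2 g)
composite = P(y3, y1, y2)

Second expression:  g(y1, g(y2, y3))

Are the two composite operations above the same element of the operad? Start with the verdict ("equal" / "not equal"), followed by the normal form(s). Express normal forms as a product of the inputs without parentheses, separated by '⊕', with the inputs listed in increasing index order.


equal: each reduces to y1 ⊕ y2 ⊕ y3

The first expression reduces to y1 ⊕ y2 ⊕ y3
The second expression reduces to y1 ⊕ y2 ⊕ y3
Identical normal forms: equal.


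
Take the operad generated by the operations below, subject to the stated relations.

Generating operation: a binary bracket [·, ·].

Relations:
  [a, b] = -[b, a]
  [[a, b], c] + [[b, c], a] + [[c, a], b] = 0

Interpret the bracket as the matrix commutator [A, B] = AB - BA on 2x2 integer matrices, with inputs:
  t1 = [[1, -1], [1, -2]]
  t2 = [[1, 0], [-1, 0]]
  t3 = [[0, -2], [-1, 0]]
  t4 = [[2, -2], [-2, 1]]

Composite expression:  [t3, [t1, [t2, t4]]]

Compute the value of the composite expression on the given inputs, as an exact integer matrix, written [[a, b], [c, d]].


[[4, 4], [-2, -4]]


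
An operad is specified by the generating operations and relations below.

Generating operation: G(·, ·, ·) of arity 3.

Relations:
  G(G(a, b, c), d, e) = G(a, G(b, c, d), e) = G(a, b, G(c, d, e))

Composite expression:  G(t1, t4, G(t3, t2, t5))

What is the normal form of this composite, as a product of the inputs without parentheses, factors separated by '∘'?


t1 ∘ t4 ∘ t3 ∘ t2 ∘ t5


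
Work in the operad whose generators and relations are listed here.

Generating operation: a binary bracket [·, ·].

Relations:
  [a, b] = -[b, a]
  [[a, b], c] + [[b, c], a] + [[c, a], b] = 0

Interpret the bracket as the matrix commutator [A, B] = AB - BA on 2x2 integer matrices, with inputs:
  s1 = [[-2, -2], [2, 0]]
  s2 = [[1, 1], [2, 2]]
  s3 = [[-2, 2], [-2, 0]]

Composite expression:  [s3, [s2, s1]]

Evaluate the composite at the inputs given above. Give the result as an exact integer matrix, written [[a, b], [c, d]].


[[4, -32], [-28, -4]]

[s2, s1] = [[6, 4], [-2, -6]]
[s3, [s2, s1]] = [[4, -32], [-28, -4]]


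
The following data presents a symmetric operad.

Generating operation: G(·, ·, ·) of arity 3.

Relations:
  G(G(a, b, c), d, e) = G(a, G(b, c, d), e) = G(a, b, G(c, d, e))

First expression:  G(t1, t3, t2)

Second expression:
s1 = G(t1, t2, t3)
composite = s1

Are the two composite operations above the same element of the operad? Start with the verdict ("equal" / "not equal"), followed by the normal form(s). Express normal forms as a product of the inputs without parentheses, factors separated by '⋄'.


not equal; first: t1 ⋄ t3 ⋄ t2; second: t1 ⋄ t2 ⋄ t3

The first expression reduces to t1 ⋄ t3 ⋄ t2
The second expression reduces to t1 ⋄ t2 ⋄ t3
The normal forms differ: not equal.


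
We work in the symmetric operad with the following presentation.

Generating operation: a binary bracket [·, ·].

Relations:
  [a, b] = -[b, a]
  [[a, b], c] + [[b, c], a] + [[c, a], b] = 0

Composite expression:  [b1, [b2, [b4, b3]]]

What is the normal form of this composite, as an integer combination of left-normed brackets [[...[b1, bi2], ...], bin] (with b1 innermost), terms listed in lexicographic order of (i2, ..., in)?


-[[[b1, b2], b3], b4] + [[[b1, b2], b4], b3] + [[[b1, b3], b4], b2] - [[[b1, b4], b3], b2]

In the tensor algebra, words opening b1 carry the b1-anchored form.
Composite bracket: [b1, [b2, [b4, b3]]]
Expanding via [a, b] = ab - ba: 8 signed words (2^3 = 8).
Coefficients come from the b1-initial words:
  the word b1b2b3b4 carries sign -1 and contributes -[[[b1, b2], b3], b4]
  the word b1b2b4b3 carries sign +1 and contributes +[[[b1, b2], b4], b3]
  the word b1b3b4b2 carries sign +1 and contributes +[[[b1, b3], b4], b2]
  the word b1b4b3b2 carries sign -1 and contributes -[[[b1, b4], b3], b2]


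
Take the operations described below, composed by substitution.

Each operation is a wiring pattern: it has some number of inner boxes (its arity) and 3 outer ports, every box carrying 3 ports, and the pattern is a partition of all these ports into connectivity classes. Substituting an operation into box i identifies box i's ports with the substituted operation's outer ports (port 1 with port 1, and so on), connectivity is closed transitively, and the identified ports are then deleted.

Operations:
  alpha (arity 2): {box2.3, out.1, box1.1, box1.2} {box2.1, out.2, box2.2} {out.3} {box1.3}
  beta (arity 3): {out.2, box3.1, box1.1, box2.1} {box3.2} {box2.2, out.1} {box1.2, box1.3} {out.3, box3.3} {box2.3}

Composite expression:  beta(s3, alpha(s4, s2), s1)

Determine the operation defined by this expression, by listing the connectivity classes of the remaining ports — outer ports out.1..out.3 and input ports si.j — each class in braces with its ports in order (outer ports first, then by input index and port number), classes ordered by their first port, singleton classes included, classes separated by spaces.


{out.1, s2.1, s2.2} {out.2, s1.1, s2.3, s3.1, s4.1, s4.2} {out.3, s1.3} {s1.2} {s3.2, s3.3} {s4.3}

Reachability decides: close wires over beta-identified ports.
alpha over (s4, s2) gives {out.1, s2.3, s4.1, s4.2} {out.2, s2.1, s2.2} {out.3} {s4.3}, out.j being that stage's outer ports
beta over (s3, s4, s2, s1) gives {out.1, s2.1, s2.2} {out.2, s1.1, s2.3, s3.1, s4.1, s4.2} {out.3, s1.3} {s1.2} {s3.2, s3.3} {s4.3}, out.j being that stage's outer ports


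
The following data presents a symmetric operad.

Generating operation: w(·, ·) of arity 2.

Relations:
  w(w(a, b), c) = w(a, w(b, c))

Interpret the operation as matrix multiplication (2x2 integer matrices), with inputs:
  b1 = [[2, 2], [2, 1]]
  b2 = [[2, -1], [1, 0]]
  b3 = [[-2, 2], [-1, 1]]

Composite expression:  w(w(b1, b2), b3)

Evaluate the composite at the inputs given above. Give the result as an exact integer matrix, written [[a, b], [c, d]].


w(b1, b2) = [[6, -2], [5, -2]]
w(w(b1, b2), b3) = [[-10, 10], [-8, 8]]

[[-10, 10], [-8, 8]]


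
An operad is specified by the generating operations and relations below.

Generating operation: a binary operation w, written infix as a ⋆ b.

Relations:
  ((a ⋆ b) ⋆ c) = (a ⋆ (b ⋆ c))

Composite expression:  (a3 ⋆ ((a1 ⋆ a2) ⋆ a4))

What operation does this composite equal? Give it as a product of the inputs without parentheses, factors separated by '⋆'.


Associativity of w dissolves the nesting; only the a-input order survives.
(a1 ⋆ a2) reduces to a1 ⋆ a2
((a1 ⋆ a2) ⋆ a4) reduces to a1 ⋆ a2 ⋆ a4
(a3 ⋆ ((a1 ⋆ a2) ⋆ a4)) reduces to a3 ⋆ a1 ⋆ a2 ⋆ a4

a3 ⋆ a1 ⋆ a2 ⋆ a4


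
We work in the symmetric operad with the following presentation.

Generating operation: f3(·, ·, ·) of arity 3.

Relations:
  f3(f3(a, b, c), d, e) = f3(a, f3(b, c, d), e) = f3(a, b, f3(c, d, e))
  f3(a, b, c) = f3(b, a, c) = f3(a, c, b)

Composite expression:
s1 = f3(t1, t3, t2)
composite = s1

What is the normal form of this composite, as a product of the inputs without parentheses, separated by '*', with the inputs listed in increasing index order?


t1 * t2 * t3


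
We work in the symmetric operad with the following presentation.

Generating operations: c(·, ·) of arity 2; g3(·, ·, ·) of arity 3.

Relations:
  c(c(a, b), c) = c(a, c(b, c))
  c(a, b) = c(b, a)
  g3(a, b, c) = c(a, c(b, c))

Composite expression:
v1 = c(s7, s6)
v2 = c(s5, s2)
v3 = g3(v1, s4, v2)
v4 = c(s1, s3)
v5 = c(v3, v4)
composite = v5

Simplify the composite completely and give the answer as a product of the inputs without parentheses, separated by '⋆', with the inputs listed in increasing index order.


Shape and order are irrelevant to c; the s-input set decides.
c(s7, s6) spells out as s7 ⋆ s6
c(s5, s2) spells out as s5 ⋆ s2
g3(c(s7, s6), s4, c(s5, s2)) spells out as s7 ⋆ s6 ⋆ s4 ⋆ s5 ⋆ s2
c(s1, s3) spells out as s1 ⋆ s3
c(g3(c(s7, s6), s4, c(s5, s2)), c(s1, s3)) spells out as s7 ⋆ s6 ⋆ s4 ⋆ s5 ⋆ s2 ⋆ s1 ⋆ s3
reordering the factors by index: s1 ⋆ s2 ⋆ s3 ⋆ s4 ⋆ s5 ⋆ s6 ⋆ s7

s1 ⋆ s2 ⋆ s3 ⋆ s4 ⋆ s5 ⋆ s6 ⋆ s7


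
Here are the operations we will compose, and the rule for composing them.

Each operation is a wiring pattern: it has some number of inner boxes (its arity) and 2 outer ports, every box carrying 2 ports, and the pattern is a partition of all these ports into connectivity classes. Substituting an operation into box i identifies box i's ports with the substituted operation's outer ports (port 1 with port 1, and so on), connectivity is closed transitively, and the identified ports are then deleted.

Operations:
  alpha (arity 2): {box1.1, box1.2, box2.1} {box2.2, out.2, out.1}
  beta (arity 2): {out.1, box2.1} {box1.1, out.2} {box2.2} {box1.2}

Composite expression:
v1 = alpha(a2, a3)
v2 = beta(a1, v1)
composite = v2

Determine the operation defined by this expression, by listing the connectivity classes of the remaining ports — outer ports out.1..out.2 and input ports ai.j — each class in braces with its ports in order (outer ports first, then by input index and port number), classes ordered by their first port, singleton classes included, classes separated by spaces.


Substituting into beta glues patterns; closure does the rest.
after alpha, the pattern on (a2, a3) reads {out.1, out.2, a3.2} {a2.1, a2.2, a3.1} (out.j = its outer ports)
after beta, the pattern on (a1, a2, a3) reads {out.1, a3.2} {out.2, a1.1} {a1.2} {a2.1, a2.2, a3.1} (out.j = its outer ports)

{out.1, a3.2} {out.2, a1.1} {a1.2} {a2.1, a2.2, a3.1}


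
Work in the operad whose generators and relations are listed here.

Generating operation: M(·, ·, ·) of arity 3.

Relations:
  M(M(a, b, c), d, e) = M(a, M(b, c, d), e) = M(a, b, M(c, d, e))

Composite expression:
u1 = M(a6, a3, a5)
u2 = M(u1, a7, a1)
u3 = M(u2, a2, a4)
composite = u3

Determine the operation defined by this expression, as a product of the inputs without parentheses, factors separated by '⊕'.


a6 ⊕ a3 ⊕ a5 ⊕ a7 ⊕ a1 ⊕ a2 ⊕ a4

Key point: M is associative — brackets drop, the a-order remains.
M(a6, a3, a5) spells out as a6 ⊕ a3 ⊕ a5
M(M(a6, a3, a5), a7, a1) spells out as a6 ⊕ a3 ⊕ a5 ⊕ a7 ⊕ a1
M(M(M(a6, a3, a5), a7, a1), a2, a4) spells out as a6 ⊕ a3 ⊕ a5 ⊕ a7 ⊕ a1 ⊕ a2 ⊕ a4


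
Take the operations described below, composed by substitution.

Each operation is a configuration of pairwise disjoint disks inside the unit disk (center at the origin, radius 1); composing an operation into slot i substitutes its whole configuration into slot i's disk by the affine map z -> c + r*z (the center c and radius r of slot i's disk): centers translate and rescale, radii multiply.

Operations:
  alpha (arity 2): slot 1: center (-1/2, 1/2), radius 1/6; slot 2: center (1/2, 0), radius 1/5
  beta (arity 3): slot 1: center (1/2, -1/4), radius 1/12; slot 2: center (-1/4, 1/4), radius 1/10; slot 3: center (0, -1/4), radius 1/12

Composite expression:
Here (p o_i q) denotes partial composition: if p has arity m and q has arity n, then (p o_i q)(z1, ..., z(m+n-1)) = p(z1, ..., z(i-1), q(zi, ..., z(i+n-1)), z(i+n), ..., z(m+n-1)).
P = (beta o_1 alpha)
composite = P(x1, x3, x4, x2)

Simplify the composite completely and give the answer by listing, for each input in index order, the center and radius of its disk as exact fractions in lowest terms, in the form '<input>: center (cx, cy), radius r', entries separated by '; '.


x1: center (11/24, -5/24), radius 1/72; x2: center (0, -1/4), radius 1/12; x3: center (13/24, -1/4), radius 1/60; x4: center (-1/4, 1/4), radius 1/10

Nesting under beta composes maps z -> c + r*z down each x-path.
input x1: applying the 2 nested substitutions gives center (11/24, -5/24), radius 1/72
input x3: applying the 2 nested substitutions gives center (13/24, -1/4), radius 1/60
input x4: applying the 1 nested substitution gives center (-1/4, 1/4), radius 1/10
input x2: applying the 1 nested substitution gives center (0, -1/4), radius 1/12


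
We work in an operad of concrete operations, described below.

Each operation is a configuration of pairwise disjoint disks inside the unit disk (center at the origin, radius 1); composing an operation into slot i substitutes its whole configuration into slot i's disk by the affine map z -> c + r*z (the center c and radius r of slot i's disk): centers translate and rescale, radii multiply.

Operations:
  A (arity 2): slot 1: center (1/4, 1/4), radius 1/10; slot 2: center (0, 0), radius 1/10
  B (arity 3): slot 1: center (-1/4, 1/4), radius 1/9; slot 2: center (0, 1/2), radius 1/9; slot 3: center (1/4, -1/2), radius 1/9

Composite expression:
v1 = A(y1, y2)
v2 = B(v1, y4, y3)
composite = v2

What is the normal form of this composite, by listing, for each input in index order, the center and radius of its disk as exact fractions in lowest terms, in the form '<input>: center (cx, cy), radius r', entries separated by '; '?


y1: center (-2/9, 5/18), radius 1/90; y2: center (-1/4, 1/4), radius 1/90; y3: center (1/4, -1/2), radius 1/9; y4: center (0, 1/2), radius 1/9

Only the slot chain above each y matters under B; compose those maps.
for y1, the 2-step affine chain lands on center (-2/9, 5/18), radius 1/90
for y2, the 2-step affine chain lands on center (-1/4, 1/4), radius 1/90
for y4, the 1-step affine chain lands on center (0, 1/2), radius 1/9
for y3, the 1-step affine chain lands on center (1/4, -1/2), radius 1/9


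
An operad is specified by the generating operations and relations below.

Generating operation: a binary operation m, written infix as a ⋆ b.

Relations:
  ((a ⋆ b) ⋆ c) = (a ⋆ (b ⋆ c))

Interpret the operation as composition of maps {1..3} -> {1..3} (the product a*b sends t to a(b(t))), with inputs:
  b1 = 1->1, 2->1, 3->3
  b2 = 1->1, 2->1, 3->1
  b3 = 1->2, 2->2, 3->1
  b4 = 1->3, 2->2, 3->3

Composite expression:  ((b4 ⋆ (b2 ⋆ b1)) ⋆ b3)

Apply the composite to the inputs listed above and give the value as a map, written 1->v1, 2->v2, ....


(b2 ⋆ b1) = 1->1, 2->1, 3->1
(b4 ⋆ (b2 ⋆ b1)) = 1->3, 2->3, 3->3
((b4 ⋆ (b2 ⋆ b1)) ⋆ b3) = 1->3, 2->3, 3->3

1->3, 2->3, 3->3


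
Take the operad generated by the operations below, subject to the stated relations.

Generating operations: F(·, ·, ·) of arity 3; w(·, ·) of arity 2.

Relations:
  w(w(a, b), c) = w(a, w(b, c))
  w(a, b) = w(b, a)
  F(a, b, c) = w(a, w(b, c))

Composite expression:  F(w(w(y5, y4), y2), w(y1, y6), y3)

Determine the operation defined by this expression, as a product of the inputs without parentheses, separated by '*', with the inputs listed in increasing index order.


y1 * y2 * y3 * y4 * y5 * y6

With F associative and commutative, the y-input set is all that matters.
w(y5, y4) linearizes to y5 * y4
w(w(y5, y4), y2) linearizes to y5 * y4 * y2
w(y1, y6) linearizes to y1 * y6
F(w(w(y5, y4), y2), w(y1, y6), y3) linearizes to y5 * y4 * y2 * y1 * y6 * y3
sorting the factors by input index: y1 * y2 * y3 * y4 * y5 * y6


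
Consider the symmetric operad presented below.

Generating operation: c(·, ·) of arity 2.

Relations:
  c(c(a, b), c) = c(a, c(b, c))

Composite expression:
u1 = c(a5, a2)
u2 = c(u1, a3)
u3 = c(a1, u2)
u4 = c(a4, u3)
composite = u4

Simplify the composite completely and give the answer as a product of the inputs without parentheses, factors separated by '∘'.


a4 ∘ a1 ∘ a5 ∘ a2 ∘ a3

Under associativity of c, the answer is the a's in reading order.
c(a5, a2) linearizes to a5 ∘ a2
c(c(a5, a2), a3) linearizes to a5 ∘ a2 ∘ a3
c(a1, c(c(a5, a2), a3)) linearizes to a1 ∘ a5 ∘ a2 ∘ a3
c(a4, c(a1, c(c(a5, a2), a3))) linearizes to a4 ∘ a1 ∘ a5 ∘ a2 ∘ a3


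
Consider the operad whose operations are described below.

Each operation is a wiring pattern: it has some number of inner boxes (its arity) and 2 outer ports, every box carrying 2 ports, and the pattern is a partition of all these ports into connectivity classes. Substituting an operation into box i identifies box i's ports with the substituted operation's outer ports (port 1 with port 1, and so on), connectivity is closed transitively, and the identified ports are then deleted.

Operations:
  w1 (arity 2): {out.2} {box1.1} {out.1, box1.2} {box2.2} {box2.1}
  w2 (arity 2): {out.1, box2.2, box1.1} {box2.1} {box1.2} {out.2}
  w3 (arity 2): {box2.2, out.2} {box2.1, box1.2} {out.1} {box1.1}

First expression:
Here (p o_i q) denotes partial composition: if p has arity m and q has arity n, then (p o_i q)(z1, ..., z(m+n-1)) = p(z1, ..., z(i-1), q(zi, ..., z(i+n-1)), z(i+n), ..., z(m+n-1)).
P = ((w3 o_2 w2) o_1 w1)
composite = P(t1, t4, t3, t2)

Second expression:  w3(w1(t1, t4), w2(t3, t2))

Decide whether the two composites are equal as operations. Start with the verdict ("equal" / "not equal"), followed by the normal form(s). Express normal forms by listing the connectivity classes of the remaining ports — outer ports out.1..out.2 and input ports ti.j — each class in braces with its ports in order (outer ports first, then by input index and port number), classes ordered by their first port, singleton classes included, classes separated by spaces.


The first expression reduces to {out.1} {out.2} {t1.1} {t1.2} {t2.1} {t2.2, t3.1} {t3.2} {t4.1} {t4.2}
The second expression reduces to {out.1} {out.2} {t1.1} {t1.2} {t2.1} {t2.2, t3.1} {t3.2} {t4.1} {t4.2}
One common form — equal.

equal; the common form is {out.1} {out.2} {t1.1} {t1.2} {t2.1} {t2.2, t3.1} {t3.2} {t4.1} {t4.2}


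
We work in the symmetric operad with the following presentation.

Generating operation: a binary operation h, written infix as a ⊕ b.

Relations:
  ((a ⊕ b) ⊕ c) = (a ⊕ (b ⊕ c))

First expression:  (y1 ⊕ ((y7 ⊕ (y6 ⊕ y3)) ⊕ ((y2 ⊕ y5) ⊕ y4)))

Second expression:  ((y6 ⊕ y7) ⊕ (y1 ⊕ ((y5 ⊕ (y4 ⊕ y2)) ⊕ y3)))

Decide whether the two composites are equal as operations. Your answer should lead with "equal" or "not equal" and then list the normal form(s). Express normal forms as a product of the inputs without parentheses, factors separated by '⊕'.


not equal — first y1 ⊕ y7 ⊕ y6 ⊕ y3 ⊕ y2 ⊕ y5 ⊕ y4, second y6 ⊕ y7 ⊕ y1 ⊕ y5 ⊕ y4 ⊕ y2 ⊕ y3

Reducing the first expression gives y1 ⊕ y7 ⊕ y6 ⊕ y3 ⊕ y2 ⊕ y5 ⊕ y4
Reducing the second expression gives y6 ⊕ y7 ⊕ y1 ⊕ y5 ⊕ y4 ⊕ y2 ⊕ y3
The forms do not match — not equal.


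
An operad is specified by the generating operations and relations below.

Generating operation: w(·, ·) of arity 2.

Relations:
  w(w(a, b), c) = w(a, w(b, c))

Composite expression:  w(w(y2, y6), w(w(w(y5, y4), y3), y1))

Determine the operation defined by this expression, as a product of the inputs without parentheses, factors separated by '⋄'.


y2 ⋄ y6 ⋄ y5 ⋄ y4 ⋄ y3 ⋄ y1


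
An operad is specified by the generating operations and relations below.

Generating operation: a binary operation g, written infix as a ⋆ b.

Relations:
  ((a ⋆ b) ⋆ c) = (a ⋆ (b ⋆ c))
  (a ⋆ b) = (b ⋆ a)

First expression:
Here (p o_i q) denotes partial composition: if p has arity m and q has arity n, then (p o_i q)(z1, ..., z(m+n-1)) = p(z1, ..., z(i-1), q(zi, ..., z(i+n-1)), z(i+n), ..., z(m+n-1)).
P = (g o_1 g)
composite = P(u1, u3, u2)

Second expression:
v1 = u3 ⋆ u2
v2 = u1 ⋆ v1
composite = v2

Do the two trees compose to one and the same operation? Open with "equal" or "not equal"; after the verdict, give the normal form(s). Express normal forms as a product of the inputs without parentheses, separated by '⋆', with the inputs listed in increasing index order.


equal; both compose to u1 ⋆ u2 ⋆ u3


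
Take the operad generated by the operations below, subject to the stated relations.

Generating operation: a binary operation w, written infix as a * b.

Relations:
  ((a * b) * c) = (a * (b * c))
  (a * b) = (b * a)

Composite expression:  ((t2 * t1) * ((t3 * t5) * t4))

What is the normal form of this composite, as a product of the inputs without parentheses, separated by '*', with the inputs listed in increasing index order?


t1 * t2 * t3 * t4 * t5

Key point: w commutes, so take the t-inputs in any fixed order.
(t2 * t1) spells out as t2 * t1
(t3 * t5) spells out as t3 * t5
((t3 * t5) * t4) spells out as t3 * t5 * t4
((t2 * t1) * ((t3 * t5) * t4)) spells out as t2 * t1 * t3 * t5 * t4
reordering the factors by index: t1 * t2 * t3 * t4 * t5


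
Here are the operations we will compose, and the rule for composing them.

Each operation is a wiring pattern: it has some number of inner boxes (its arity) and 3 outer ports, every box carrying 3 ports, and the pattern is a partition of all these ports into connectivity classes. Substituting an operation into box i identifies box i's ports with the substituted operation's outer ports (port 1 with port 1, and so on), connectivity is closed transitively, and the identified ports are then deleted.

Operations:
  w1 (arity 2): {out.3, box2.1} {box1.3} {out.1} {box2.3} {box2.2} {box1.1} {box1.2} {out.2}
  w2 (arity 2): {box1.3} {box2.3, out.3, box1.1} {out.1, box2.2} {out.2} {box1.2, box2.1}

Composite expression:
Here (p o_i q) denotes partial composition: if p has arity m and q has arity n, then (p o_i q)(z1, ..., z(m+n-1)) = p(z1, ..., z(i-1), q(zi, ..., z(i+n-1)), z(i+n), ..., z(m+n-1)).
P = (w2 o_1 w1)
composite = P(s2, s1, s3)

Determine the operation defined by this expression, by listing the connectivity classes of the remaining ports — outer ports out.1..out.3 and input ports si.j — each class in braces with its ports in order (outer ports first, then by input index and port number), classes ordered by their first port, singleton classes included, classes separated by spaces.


{out.1, s3.2} {out.2} {out.3, s3.3} {s1.1} {s1.2} {s1.3} {s2.1} {s2.2} {s2.3} {s3.1}

Treat the ports identified at w2 as solder joints: merge, then drop.
stage w1: inputs (s2, s1), connectivity {out.1} {out.2} {out.3, s1.1} {s1.2} {s1.3} {s2.1} {s2.2} {s2.3}, out.j its boundary
stage w2: inputs (s2, s1, s3), connectivity {out.1, s3.2} {out.2} {out.3, s3.3} {s1.1} {s1.2} {s1.3} {s2.1} {s2.2} {s2.3} {s3.1}, out.j its boundary


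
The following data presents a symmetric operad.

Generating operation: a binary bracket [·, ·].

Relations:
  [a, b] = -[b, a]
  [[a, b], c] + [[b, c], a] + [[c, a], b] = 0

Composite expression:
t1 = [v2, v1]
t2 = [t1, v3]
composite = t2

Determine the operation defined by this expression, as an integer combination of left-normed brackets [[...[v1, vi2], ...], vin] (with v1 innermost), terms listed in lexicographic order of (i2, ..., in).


-[[v1, v2], v3]

A multilinear Lie element is pinned by v1-initial words (v1 innermost).
Composite bracket: [[v2, v1], v3]
Applying ab - ba throughout gives 4 signed words (2^2 = 4).
Words beginning with v1 determine it all:
  v1v2v3 appears with sign -1, giving the term -[[v1, v2], v3]


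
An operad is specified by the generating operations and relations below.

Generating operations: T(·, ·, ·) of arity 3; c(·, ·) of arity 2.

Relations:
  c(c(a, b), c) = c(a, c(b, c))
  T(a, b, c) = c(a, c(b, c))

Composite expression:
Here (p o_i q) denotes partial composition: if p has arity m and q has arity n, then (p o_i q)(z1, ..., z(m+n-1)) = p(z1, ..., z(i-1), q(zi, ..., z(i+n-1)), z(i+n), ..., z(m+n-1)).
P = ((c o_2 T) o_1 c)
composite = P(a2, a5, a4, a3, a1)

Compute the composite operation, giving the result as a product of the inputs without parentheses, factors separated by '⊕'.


a2 ⊕ a5 ⊕ a4 ⊕ a3 ⊕ a1

Key point: c is associative — brackets drop, the a-order remains.
c(a2, a5) reduces to a2 ⊕ a5
T(a4, a3, a1) reduces to a4 ⊕ a3 ⊕ a1
c(c(a2, a5), T(a4, a3, a1)) reduces to a2 ⊕ a5 ⊕ a4 ⊕ a3 ⊕ a1


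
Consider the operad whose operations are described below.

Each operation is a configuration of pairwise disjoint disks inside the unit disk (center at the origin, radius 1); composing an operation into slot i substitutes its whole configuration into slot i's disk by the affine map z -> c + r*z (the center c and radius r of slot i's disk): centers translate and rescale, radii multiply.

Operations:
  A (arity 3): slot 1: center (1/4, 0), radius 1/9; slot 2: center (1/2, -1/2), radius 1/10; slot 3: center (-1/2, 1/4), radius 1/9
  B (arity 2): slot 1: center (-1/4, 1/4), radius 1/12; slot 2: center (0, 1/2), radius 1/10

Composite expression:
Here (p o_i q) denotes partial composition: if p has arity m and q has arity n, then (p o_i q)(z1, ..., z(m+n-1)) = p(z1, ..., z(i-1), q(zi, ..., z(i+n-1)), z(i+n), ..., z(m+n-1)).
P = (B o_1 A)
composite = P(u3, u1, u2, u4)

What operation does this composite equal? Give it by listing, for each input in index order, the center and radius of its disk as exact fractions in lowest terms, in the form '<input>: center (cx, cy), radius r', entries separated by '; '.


u1: center (-5/24, 5/24), radius 1/120; u2: center (-7/24, 13/48), radius 1/108; u3: center (-11/48, 1/4), radius 1/108; u4: center (0, 1/2), radius 1/10

Below B, radii multiply path by path; the u-disk centers shift.
input u3: applying the 2 nested substitutions gives center (-11/48, 1/4), radius 1/108
input u1: applying the 2 nested substitutions gives center (-5/24, 5/24), radius 1/120
input u2: applying the 2 nested substitutions gives center (-7/24, 13/48), radius 1/108
input u4: applying the 1 nested substitution gives center (0, 1/2), radius 1/10


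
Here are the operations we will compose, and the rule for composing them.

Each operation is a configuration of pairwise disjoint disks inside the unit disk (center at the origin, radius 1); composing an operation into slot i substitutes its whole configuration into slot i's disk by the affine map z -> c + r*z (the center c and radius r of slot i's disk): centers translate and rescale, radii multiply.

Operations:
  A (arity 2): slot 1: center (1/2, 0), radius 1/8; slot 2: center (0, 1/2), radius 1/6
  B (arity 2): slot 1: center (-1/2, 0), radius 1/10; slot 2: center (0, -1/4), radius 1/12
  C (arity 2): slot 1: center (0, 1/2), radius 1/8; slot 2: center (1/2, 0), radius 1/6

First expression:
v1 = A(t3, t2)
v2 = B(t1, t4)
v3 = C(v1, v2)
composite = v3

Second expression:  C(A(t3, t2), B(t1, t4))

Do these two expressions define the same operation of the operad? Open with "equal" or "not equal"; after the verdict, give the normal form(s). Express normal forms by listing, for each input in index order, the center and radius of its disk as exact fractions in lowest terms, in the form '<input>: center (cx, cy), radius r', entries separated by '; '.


equal; the common form is t1: center (5/12, 0), radius 1/60; t2: center (0, 9/16), radius 1/48; t3: center (1/16, 1/2), radius 1/64; t4: center (1/2, -1/24), radius 1/72
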